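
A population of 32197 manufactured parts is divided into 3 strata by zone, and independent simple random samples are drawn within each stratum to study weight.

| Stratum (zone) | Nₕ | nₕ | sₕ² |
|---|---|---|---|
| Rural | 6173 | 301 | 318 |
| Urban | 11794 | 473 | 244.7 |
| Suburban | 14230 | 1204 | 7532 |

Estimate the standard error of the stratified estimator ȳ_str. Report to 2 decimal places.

1.11

Var(ȳ_str) = Σₕ Wₕ²(1 − fₕ)sₕ²/nₕ with Wₕ = Nₕ/N, N = 32197.
Rural: Wₕ = 0.19172594; term = 0.19172594²·(1 − 0.04876073)·318/301 = 0.036941296.
Urban: Wₕ = 0.36630742; term = 0.36630742²·(1 − 0.04010514)·244.7/473 = 0.066632779.
Suburban: Wₕ = 0.44196664; term = 0.44196664²·(1 − 0.08460998)·7532/1204 = 1.118585.
Sum = 1.2221591.
SE = √(1.2221591) = 1.11.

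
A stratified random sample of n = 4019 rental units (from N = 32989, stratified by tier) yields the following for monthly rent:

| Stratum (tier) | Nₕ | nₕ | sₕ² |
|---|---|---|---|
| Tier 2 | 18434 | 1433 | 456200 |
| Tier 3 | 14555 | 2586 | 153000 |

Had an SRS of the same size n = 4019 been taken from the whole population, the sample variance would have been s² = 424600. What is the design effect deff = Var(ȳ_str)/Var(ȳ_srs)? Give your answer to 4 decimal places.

Var(ȳ_str) = Σ Wₕ²(1−fₕ)sₕ²/nₕ with Wₕ = Nₕ/32989:
  Tier 2: (18434/32989)²·(1−1433/18434)·456200/1433 = 91.677939
  Tier 3: (14555/32989)²·(1−2586/14555)·153000/2586 = 9.4709749
  → Var(ȳ_str) = 101.14891.
Var(ȳ_srs) = (1 − 4019/32989)·424600/4019 = 92.777214.
deff = 101.14891 / 92.777214 = 1.0902.

1.0902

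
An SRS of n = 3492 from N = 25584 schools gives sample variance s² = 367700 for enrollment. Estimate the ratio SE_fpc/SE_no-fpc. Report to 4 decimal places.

f = n/N = 3492/25584 = 0.13649156.
SE_no-fpc = √(s²/n) = 10.261473; SE_fpc = √((1−f)s²/n) = 9.5354895.
Ratio = √(1−f) = 0.92925155.

0.9293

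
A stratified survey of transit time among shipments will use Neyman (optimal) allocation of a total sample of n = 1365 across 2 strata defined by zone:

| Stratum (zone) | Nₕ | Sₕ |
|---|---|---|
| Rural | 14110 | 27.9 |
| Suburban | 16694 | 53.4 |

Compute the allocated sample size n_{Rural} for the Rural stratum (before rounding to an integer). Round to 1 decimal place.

418.1

Neyman allocation: nₕ = n·NₕSₕ / Σⱼ NⱼSⱼ.
Σ NⱼSⱼ = 14110·27.9 + 16694·53.4 = 1.2851286 × 10^6.
n_{Rural} = 1365·14110·27.9 / (1.2851286 × 10^6) = 418.1.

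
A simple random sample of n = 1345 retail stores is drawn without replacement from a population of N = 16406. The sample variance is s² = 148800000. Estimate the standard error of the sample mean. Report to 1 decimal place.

318.7

Under SRS without replacement, Var(ȳ) = (1 − f)·s²/n with f = n/N = 1345/16406 = 0.08198220.
Var(ȳ) = (1 − 0.08198220)·148800000/1345 = 0.91801780·110631.97 = 101562.12.
SE(ȳ) = √(101562.12) = 318.7.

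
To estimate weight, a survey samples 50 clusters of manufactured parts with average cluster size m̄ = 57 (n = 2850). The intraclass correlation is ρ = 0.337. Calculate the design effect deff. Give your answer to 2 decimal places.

deff = 1 + (57 − 1)·0.337 = 1 + 18.872 = 19.872.

19.87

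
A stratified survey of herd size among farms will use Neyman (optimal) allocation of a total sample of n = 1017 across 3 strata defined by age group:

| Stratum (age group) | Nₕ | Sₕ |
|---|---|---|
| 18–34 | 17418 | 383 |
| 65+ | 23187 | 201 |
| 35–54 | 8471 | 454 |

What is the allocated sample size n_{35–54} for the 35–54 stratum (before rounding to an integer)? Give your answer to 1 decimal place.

Neyman allocation: nₕ = n·NₕSₕ / Σⱼ NⱼSⱼ.
Σ NⱼSⱼ = 17418·383 + 23187·201 + 8471·454 = 1.5177515 × 10^7.
n_{35–54} = 1017·8471·454 / (1.5177515 × 10^7) = 257.7.

257.7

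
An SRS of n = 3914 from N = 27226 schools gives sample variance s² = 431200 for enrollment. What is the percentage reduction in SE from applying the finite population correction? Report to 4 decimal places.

f = n/N = 3914/27226 = 0.14375964.
SE_no-fpc = √(s²/n) = 10.496124; SE_fpc = √((1−f)s²/n) = 9.7124056.
Ratio = √(1−f) = 0.92533257. Reduction = 100·(1 − 0.92533257) = 7.4667%.

7.4667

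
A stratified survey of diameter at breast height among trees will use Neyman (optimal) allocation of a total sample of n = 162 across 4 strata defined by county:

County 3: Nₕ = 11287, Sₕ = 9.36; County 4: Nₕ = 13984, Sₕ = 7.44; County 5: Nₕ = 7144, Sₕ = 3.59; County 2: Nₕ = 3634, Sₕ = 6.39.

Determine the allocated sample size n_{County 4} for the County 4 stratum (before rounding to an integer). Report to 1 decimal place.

65.2

Neyman allocation: nₕ = n·NₕSₕ / Σⱼ NⱼSⱼ.
Σ NⱼSⱼ = 11287·9.36 + 13984·7.44 + 7144·3.59 + 3634·6.39 = 258555.5.
n_{County 4} = 162·13984·7.44 / 258555.5 = 65.2.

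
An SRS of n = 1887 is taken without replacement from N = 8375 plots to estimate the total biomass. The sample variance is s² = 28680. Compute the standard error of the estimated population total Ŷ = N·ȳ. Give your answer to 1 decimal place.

28737.7

Var(Ŷ) = N²·Var(ȳ) = N²·(1 − n/N)·s²/n.
f = 1887/8375 = 0.22531343; Var(ȳ) = 0.77468657·28680/1887 = 11.774251.
Var(Ŷ) = 8375² · 11.774251 = 8.2585332 × 10^8.
SE(Ŷ) = √(8.2585332 × 10^8) = 28737.7.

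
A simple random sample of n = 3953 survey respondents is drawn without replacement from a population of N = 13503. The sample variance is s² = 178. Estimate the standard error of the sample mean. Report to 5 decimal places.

0.17846

Under SRS without replacement, Var(ȳ) = (1 − f)·s²/n with f = n/N = 3953/13503 = 0.29274976.
Var(ȳ) = (1 − 0.29274976)·178/3953 = 0.70725024·0.045029092 = 0.031846836.
SE(ȳ) = √(0.031846836) = 0.17846.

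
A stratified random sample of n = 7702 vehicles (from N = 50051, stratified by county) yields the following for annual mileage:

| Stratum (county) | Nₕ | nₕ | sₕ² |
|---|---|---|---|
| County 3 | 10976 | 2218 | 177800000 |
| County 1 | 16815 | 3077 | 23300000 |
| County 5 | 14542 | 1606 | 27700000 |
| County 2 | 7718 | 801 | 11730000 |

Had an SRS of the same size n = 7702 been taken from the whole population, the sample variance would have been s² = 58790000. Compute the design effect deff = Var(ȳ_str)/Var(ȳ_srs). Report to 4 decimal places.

Var(ȳ_str) = Σ Wₕ²(1−fₕ)sₕ²/nₕ with Wₕ = Nₕ/50051:
  County 3: (10976/50051)²·(1−2218/10976)·177800000/2218 = 3076.0524
  County 1: (16815/50051)²·(1−3077/16815)·23300000/3077 = 698.26985
  County 5: (14542/50051)²·(1−1606/14542)·27700000/1606 = 1295.1881
  County 2: (7718/50051)²·(1−801/7718)·11730000/801 = 312.07755
  → Var(ȳ_str) = 5381.5879.
Var(ȳ_srs) = (1 − 7702/50051)·58790000/7702 = 6458.4804.
deff = 5381.5879 / 6458.4804 = 0.8333.

0.8333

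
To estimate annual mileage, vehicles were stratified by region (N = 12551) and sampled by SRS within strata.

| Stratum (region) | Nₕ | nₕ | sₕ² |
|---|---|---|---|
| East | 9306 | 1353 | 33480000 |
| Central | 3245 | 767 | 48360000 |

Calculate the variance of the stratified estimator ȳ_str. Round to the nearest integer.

Var(ȳ_str) = Σₕ Wₕ²(1 − fₕ)sₕ²/nₕ with Wₕ = Nₕ/N, N = 12551.
East: Wₕ = 0.74145486; term = 0.74145486²·(1 − 0.14539007)·33480000/1353 = 11625.858.
Central: Wₕ = 0.25854514; term = 0.25854514²·(1 − 0.23636364)·48360000/767 = 3218.476.
Sum = 14844.334.

14844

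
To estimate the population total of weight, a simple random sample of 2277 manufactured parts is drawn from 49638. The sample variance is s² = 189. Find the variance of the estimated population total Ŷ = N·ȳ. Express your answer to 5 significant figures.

Var(Ŷ) = N²·Var(ȳ) = N²·(1 − n/N)·s²/n.
f = 2277/49638 = 0.04587211; Var(ȳ) = 0.95412789·189/2277 = 0.079196386.
Var(Ŷ) = 49638² · 0.079196386 = 1.9513443 × 10^8.

1.9513 × 10^8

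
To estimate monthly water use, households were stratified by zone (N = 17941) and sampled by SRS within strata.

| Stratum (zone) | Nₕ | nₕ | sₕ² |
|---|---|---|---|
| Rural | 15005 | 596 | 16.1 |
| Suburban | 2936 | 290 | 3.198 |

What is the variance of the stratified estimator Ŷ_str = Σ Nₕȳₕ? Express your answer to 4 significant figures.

Var(Ŷ_str) = Σₕ Nₕ²(1 − fₕ)sₕ²/nₕ.
Rural: 15005²·(1 − 596/15005)·16.1/596 = 5.8404923 × 10^6.
Suburban: 2936²·(1 − 290/2936)·3.198/290 = 85669.524.
Sum = 5.9261618 × 10^6.

5.926 × 10^6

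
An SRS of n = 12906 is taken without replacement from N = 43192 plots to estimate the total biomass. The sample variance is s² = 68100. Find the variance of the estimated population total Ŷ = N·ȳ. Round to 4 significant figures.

6.902 × 10^9

Var(Ŷ) = N²·Var(ȳ) = N²·(1 − n/N)·s²/n.
f = 12906/43192 = 0.29880533; Var(ȳ) = 0.70119467·68100/12906 = 3.6999347.
Var(Ŷ) = 43192² · 3.6999347 = 6.902409 × 10^9.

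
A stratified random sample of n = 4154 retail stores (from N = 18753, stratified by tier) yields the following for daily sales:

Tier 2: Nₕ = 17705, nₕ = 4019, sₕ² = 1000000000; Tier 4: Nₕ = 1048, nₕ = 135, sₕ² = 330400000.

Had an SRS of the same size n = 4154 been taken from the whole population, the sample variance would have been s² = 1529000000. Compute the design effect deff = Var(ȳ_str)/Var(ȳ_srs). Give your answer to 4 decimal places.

0.6215

Var(ȳ_str) = Σ Wₕ²(1−fₕ)sₕ²/nₕ with Wₕ = Nₕ/18753:
  Tier 2: (17705/18753)²·(1−4019/17705)·1000000000/4019 = 171440.31
  Tier 4: (1048/18753)²·(1−135/1048)·330400000/135 = 6658.8131
  → Var(ȳ_str) = 178099.12.
Var(ȳ_srs) = (1 − 4154/18753)·1529000000/4154 = 286545.34.
deff = 178099.12 / 286545.34 = 0.6215.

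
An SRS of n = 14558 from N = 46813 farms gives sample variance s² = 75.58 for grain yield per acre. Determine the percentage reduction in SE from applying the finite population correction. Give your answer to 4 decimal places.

16.9929

f = n/N = 14558/46813 = 0.31098199.
SE_no-fpc = √(s²/n) = 0.072053086; SE_fpc = √((1−f)s²/n) = 0.059809183.
Ratio = √(1−f) = 0.83007109. Reduction = 100·(1 − 0.83007109) = 16.9929%.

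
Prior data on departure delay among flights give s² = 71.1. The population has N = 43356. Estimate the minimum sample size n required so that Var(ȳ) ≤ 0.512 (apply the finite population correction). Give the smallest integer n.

Without fpc, n₀ = s²/D = 71.1/0.512 = 138.8672.
With fpc, (1 − n/N)·s²/n ≤ D requires n ≥ n₀/(1 + n₀/N) = 138.8672/(1 + 138.8672/43356) = 138.4238.
Rounding up, n = 139.

139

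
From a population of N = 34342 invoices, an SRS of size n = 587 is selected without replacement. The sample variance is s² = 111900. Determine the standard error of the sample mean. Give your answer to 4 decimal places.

13.6884

Under SRS without replacement, Var(ȳ) = (1 − f)·s²/n with f = n/N = 587/34342 = 0.01709277.
Var(ȳ) = (1 − 0.01709277)·111900/587 = 0.98290723·190.63032 = 187.37192.
SE(ȳ) = √(187.37192) = 13.6884.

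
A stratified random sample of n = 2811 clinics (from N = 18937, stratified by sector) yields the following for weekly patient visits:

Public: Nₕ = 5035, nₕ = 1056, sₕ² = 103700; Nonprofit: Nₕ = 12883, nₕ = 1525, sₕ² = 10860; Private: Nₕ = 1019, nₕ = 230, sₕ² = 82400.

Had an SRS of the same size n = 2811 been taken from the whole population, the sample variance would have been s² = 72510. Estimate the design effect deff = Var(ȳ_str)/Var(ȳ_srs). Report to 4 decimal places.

Var(ȳ_str) = Σ Wₕ²(1−fₕ)sₕ²/nₕ with Wₕ = Nₕ/18937:
  Public: (5035/18937)²·(1−1056/5035)·103700/1056 = 5.4861275
  Nonprofit: (12883/18937)²·(1−1525/12883)·10860/1525 = 2.9057383
  Private: (1019/18937)²·(1−230/1019)·82400/230 = 0.80320833
  → Var(ȳ_str) = 9.1950741.
Var(ȳ_srs) = (1 − 2811/18937)·72510/2811 = 21.966079.
deff = 9.1950741 / 21.966079 = 0.4186.

0.4186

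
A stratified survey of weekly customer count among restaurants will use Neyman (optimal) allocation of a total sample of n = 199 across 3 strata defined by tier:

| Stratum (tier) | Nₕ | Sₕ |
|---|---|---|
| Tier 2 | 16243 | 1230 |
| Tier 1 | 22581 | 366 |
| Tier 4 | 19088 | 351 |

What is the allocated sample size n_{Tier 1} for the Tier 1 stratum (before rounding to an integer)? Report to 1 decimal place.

Neyman allocation: nₕ = n·NₕSₕ / Σⱼ NⱼSⱼ.
Σ NⱼSⱼ = 16243·1230 + 22581·366 + 19088·351 = 3.4943424 × 10^7.
n_{Tier 1} = 199·22581·366 / (3.4943424 × 10^7) = 47.1.

47.1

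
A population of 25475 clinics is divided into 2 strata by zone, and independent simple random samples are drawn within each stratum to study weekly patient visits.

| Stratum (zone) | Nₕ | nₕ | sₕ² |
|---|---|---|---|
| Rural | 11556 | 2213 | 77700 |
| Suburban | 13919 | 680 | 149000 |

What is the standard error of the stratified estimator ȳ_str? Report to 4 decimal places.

8.2498

Var(ȳ_str) = Σₕ Wₕ²(1 − fₕ)sₕ²/nₕ with Wₕ = Nₕ/N, N = 25475.
Rural: Wₕ = 0.45362120; term = 0.45362120²·(1 − 0.19150225)·77700/2213 = 5.8412407.
Suburban: Wₕ = 0.54637880; term = 0.54637880²·(1 − 0.04885408)·149000/680 = 62.217447.
Sum = 68.058688.
SE = √(68.058688) = 8.2498.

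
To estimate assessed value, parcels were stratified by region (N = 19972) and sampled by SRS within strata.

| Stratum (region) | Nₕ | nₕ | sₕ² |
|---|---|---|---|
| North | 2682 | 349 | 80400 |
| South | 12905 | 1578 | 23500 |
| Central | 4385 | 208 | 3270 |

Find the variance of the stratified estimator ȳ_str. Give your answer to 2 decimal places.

9.79

Var(ȳ_str) = Σₕ Wₕ²(1 − fₕ)sₕ²/nₕ with Wₕ = Nₕ/N, N = 19972.
North: Wₕ = 0.13428800; term = 0.13428800²·(1 − 0.13012677)·80400/349 = 3.6137743.
South: Wₕ = 0.64615462; term = 0.64615462²·(1 − 0.12227819)·23500/1578 = 5.4574612.
Central: Wₕ = 0.21955738; term = 0.21955738²·(1 − 0.04743444)·3270/208 = 0.72189723.
Sum = 9.7931327.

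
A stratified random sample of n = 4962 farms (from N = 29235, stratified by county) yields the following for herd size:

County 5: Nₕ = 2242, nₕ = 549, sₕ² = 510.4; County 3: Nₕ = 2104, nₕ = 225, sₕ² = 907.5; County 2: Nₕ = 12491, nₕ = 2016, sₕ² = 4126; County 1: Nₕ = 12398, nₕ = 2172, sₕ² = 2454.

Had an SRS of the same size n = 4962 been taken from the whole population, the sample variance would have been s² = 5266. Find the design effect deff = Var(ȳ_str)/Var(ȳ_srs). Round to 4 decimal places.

0.5716

Var(ȳ_str) = Σ Wₕ²(1−fₕ)sₕ²/nₕ with Wₕ = Nₕ/29235:
  County 5: (2242/29235)²·(1−549/2242)·510.4/549 = 0.004128808
  County 3: (2104/29235)²·(1−225/2104)·907.5/225 = 0.018656511
  County 2: (12491/29235)²·(1−2016/12491)·4126/2016 = 0.31331684
  County 1: (12398/29235)²·(1−2172/12398)·2454/2172 = 0.16759689
  → Var(ȳ_str) = 0.50369905.
Var(ȳ_srs) = (1 − 4962/29235)·5266/4962 = 0.88113906.
deff = 0.50369905 / 0.88113906 = 0.5716.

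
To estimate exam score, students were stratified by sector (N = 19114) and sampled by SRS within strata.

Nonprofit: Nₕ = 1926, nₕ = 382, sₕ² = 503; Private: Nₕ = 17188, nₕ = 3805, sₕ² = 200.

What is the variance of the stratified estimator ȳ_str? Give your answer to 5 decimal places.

0.04381

Var(ȳ_str) = Σₕ Wₕ²(1 − fₕ)sₕ²/nₕ with Wₕ = Nₕ/N, N = 19114.
Nonprofit: Wₕ = 0.10076384; term = 0.10076384²·(1 − 0.19833853)·503/382 = 0.010717785.
Private: Wₕ = 0.89923616; term = 0.89923616²·(1 − 0.22137538)·200/3805 = 0.033094132.
Sum = 0.043811917.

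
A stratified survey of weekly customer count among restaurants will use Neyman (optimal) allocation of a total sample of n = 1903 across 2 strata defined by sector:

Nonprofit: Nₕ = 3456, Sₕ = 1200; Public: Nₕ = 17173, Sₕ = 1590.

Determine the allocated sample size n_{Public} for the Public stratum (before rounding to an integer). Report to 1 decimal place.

1652.1

Neyman allocation: nₕ = n·NₕSₕ / Σⱼ NⱼSⱼ.
Σ NⱼSⱼ = 3456·1200 + 17173·1590 = 3.145227 × 10^7.
n_{Public} = 1903·17173·1590 / (3.145227 × 10^7) = 1652.1.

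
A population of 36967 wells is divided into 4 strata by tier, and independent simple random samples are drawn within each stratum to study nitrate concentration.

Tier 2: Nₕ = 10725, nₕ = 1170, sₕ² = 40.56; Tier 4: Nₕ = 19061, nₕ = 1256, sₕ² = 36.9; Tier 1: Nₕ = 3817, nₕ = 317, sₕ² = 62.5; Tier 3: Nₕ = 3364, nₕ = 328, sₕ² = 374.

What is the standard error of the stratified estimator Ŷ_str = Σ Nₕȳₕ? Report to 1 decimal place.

Var(Ŷ_str) = Σₕ Nₕ²(1 − fₕ)sₕ²/nₕ.
Tier 2: 10725²·(1 − 1170/10725)·40.56/1170 = 3.552549 × 10^6.
Tier 4: 19061²·(1 − 1256/19061)·36.9/1256 = 9.970671 × 10^6.
Tier 1: 3817²·(1 − 317/3817)·62.5/317 = 2.6339708 × 10^6.
Tier 3: 3364²·(1 − 328/3364)·374/328 = 1.164543 × 10^7.
Sum = 2.7802621 × 10^7.
SE = √(2.7802621 × 10^7) = 5272.8.

5272.8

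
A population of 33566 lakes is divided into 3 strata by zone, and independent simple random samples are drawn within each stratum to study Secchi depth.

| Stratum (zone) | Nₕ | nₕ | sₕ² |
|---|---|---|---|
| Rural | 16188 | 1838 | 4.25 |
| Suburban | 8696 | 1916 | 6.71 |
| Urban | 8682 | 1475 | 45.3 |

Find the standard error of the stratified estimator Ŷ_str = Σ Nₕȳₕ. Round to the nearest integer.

Var(Ŷ_str) = Σₕ Nₕ²(1 − fₕ)sₕ²/nₕ.
Rural: 16188²·(1 − 1838/16188)·4.25/1838 = 537141.27.
Suburban: 8696²·(1 − 1916/8696)·6.71/1916 = 206479.17.
Urban: 8682²·(1 − 1475/8682)·45.3/1475 = 1.9216774 × 10^6.
Sum = 2.6652978 × 10^6.
SE = √(2.6652978 × 10^6) = 1633.

1633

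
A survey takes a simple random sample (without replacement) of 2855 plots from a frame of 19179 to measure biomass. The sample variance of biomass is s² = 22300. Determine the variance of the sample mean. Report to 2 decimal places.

6.65

Under SRS without replacement, Var(ȳ) = (1 − f)·s²/n with f = n/N = 2855/19179 = 0.14886073.
Var(ȳ) = (1 − 0.14886073)·22300/2855 = 0.85113927·7.8108581 = 6.6481281.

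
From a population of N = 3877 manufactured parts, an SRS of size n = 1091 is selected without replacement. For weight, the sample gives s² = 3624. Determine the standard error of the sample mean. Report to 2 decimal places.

Under SRS without replacement, Var(ȳ) = (1 − f)·s²/n with f = n/N = 1091/3877 = 0.28140315.
Var(ȳ) = (1 − 0.28140315)·3624/1091 = 0.71859685·3.3217232 = 2.3869798.
SE(ȳ) = √(2.3869798) = 1.54.

1.54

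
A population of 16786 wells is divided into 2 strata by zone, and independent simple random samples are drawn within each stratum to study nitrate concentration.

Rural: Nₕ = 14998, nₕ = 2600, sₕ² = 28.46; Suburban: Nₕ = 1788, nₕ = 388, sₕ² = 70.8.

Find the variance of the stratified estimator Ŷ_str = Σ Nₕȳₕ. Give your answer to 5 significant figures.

2.4922 × 10^6

Var(Ŷ_str) = Σₕ Nₕ²(1 − fₕ)sₕ²/nₕ.
Rural: 14998²·(1 − 2600/14998)·28.46/2600 = 2.0353848 × 10^6.
Suburban: 1788²·(1 − 388/1788)·70.8/388 = 456769.48.
Sum = 2.4921543 × 10^6.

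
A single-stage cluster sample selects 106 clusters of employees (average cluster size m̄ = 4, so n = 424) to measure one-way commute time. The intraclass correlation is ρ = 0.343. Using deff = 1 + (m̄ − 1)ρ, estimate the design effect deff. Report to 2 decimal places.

deff = 1 + (4 − 1)·0.343 = 1 + 1.029 = 2.029.

2.03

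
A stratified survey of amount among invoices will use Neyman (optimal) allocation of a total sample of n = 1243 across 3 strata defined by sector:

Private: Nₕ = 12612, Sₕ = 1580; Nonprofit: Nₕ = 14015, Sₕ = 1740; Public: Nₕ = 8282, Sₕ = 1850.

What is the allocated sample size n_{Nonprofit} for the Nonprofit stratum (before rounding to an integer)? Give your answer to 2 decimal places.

Neyman allocation: nₕ = n·NₕSₕ / Σⱼ NⱼSⱼ.
Σ NⱼSⱼ = 12612·1580 + 14015·1740 + 8282·1850 = 5.963476 × 10^7.
n_{Nonprofit} = 1243·14015·1740 / (5.963476 × 10^7) = 508.29.

508.29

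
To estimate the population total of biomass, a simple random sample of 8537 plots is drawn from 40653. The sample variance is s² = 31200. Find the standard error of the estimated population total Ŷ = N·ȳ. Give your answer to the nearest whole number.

Var(Ŷ) = N²·Var(ȳ) = N²·(1 − n/N)·s²/n.
f = 8537/40653 = 0.20999680; Var(ȳ) = 0.79000320·31200/8537 = 2.8872086.
Var(Ŷ) = 40653² · 2.8872086 = 4.7715927 × 10^9.
SE(Ŷ) = √(4.7715927 × 10^9) = 69077.

69077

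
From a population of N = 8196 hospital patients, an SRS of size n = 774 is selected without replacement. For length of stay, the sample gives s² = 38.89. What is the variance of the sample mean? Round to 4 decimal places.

Under SRS without replacement, Var(ȳ) = (1 − f)·s²/n with f = n/N = 774/8196 = 0.09443631.
Var(ȳ) = (1 − 0.09443631)·38.89/774 = 0.90556369·0.050245478 = 0.04550048.

0.0455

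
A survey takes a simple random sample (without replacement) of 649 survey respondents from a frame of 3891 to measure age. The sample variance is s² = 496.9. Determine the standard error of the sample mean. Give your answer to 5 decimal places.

Under SRS without replacement, Var(ȳ) = (1 − f)·s²/n with f = n/N = 649/3891 = 0.16679517.
Var(ȳ) = (1 − 0.16679517)·496.9/649 = 0.83320483·0.76563945 = 0.63793449.
SE(ȳ) = √(0.63793449) = 0.79871.

0.79871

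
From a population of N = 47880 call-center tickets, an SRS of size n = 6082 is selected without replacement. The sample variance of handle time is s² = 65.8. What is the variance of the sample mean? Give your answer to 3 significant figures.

Under SRS without replacement, Var(ȳ) = (1 − f)·s²/n with f = n/N = 6082/47880 = 0.12702590.
Var(ȳ) = (1 − 0.12702590)·65.8/6082 = 0.87297410·0.01081881 = 0.0094445406.

0.00944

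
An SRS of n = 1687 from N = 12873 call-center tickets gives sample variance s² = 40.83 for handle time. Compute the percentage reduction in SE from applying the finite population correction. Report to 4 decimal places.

f = n/N = 1687/12873 = 0.13104948.
SE_no-fpc = √(s²/n) = 0.15557226; SE_fpc = √((1−f)s²/n) = 0.14502059.
Ratio = √(1−f) = 0.93217515. Reduction = 100·(1 − 0.93217515) = 6.7825%.

6.7825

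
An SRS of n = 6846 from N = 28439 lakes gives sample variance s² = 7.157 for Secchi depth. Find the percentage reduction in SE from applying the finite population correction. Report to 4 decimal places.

12.8637

f = n/N = 6846/28439 = 0.24072576.
SE_no-fpc = √(s²/n) = 0.032333079; SE_fpc = √((1−f)s²/n) = 0.028173863.
Ratio = √(1−f) = 0.87136344. Reduction = 100·(1 − 0.87136344) = 12.8637%.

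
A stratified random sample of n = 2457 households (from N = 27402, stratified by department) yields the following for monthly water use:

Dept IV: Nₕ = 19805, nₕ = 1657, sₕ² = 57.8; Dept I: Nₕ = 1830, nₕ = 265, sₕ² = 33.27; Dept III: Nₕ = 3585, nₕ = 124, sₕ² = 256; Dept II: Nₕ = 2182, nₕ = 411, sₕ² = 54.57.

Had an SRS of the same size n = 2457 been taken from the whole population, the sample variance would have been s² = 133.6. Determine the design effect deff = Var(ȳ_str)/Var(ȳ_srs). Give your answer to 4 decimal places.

1.0500

Var(ȳ_str) = Σ Wₕ²(1−fₕ)sₕ²/nₕ with Wₕ = Nₕ/27402:
  Dept IV: (19805/27402)²·(1−1657/19805)·57.8/1657 = 0.01669723
  Dept I: (1830/27402)²·(1−265/1830)·33.27/265 = 4.788592 × 10^-4
  Dept III: (3585/27402)²·(1−124/3585)·256/124 = 0.034114932
  Dept II: (2182/27402)²·(1−411/2182)·54.57/411 = 6.8331494 × 10^-4
  → Var(ȳ_str) = 0.051974336.
Var(ȳ_srs) = (1 − 2457/27402)·133.6/2457 = 0.049499698.
deff = 0.051974336 / 0.049499698 = 1.0500.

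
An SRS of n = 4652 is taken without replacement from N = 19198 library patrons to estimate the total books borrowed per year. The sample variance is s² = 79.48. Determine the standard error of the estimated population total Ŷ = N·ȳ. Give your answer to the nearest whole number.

Var(Ŷ) = N²·Var(ȳ) = N²·(1 − n/N)·s²/n.
f = 4652/19198 = 0.24231691; Var(ȳ) = 0.75768309·79.48/4652 = 0.01294511.
Var(Ŷ) = 19198² · 0.01294511 = 4.7710912 × 10^6.
SE(Ŷ) = √(4.7710912 × 10^6) = 2184.

2184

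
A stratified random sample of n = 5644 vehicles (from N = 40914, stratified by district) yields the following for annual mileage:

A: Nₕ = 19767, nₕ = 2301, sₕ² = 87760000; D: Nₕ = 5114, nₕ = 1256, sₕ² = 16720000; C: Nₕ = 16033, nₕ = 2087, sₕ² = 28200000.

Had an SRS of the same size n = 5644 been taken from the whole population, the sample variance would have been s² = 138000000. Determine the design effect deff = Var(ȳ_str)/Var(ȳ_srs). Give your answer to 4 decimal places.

0.4663

Var(ȳ_str) = Σ Wₕ²(1−fₕ)sₕ²/nₕ with Wₕ = Nₕ/40914:
  A: (19767/40914)²·(1−2301/19767)·87760000/2301 = 7866.2969
  D: (5114/40914)²·(1−1256/5114)·16720000/1256 = 156.901
  C: (16033/40914)²·(1−2087/16033)·28200000/2087 = 1804.8754
  → Var(ȳ_str) = 9828.0733.
Var(ȳ_srs) = (1 − 5644/40914)·138000000/5644 = 21077.816.
deff = 9828.0733 / 21077.816 = 0.4663.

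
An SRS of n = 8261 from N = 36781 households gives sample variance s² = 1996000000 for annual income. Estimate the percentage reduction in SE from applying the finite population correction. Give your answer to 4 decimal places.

11.9432

f = n/N = 8261/36781 = 0.22459966.
SE_no-fpc = √(s²/n) = 491.54576; SE_fpc = √((1−f)s²/n) = 432.83956.
Ratio = √(1−f) = 0.88056819. Reduction = 100·(1 − 0.88056819) = 11.9432%.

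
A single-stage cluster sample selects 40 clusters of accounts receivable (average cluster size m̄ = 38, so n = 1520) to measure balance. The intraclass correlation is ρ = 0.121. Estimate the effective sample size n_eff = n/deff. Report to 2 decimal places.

deff = 1 + (38 − 1)·0.121 = 1 + 4.477 = 5.477.
n_eff = 1520 / 5.477 = 277.52.

277.52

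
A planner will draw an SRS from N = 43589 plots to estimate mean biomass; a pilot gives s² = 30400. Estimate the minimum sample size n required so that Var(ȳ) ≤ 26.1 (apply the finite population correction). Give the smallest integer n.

Without fpc, n₀ = s²/D = 30400/26.1 = 1164.7510.
With fpc, (1 − n/N)·s²/n ≤ D requires n ≥ n₀/(1 + n₀/N) = 1164.7510/(1 + 1164.7510/43589) = 1134.4375.
Rounding up, n = 1135.

1135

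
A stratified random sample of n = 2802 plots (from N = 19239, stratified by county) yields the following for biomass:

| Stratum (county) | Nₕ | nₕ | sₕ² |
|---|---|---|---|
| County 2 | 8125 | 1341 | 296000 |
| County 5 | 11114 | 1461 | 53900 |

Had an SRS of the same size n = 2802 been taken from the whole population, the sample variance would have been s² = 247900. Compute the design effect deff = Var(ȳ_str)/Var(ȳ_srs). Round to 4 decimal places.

0.5763

Var(ȳ_str) = Σ Wₕ²(1−fₕ)sₕ²/nₕ with Wₕ = Nₕ/19239:
  County 2: (8125/19239)²·(1−1341/8125)·296000/1341 = 32.870564
  County 5: (11114/19239)²·(1−1461/11114)·53900/1461 = 10.693165
  → Var(ȳ_str) = 43.563729.
Var(ȳ_srs) = (1 − 2802/19239)·247900/2802 = 75.587235.
deff = 43.563729 / 75.587235 = 0.5763.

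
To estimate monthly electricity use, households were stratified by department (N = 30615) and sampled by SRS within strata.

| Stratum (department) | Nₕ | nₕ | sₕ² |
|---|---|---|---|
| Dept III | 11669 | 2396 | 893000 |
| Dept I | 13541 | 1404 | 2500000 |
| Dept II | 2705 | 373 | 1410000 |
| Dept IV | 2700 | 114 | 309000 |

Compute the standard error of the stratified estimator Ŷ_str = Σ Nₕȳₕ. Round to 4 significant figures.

Var(Ŷ_str) = Σₕ Nₕ²(1 − fₕ)sₕ²/nₕ.
Dept III: 11669²·(1 − 2396/11669)·893000/2396 = 4.0329101 × 10^10.
Dept I: 13541²·(1 − 1404/13541)·2500000/1404 = 2.9264088 × 10^11.
Dept II: 2705²·(1 − 373/2705)·1410000/373 = 2.3845482 × 10^10.
Dept IV: 2700²·(1 − 114/2700)·309000/114 = 1.8925437 × 10^10.
Sum = 3.757409 × 10^11.
SE = √(3.757409 × 10^11) = 613000.

613000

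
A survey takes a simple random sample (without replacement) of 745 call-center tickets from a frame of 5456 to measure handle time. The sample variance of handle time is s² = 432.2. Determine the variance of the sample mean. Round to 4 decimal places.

0.5009

Under SRS without replacement, Var(ȳ) = (1 − f)·s²/n with f = n/N = 745/5456 = 0.13654692.
Var(ȳ) = (1 − 0.13654692)·432.2/745 = 0.86345308·0.58013423 = 0.50091869.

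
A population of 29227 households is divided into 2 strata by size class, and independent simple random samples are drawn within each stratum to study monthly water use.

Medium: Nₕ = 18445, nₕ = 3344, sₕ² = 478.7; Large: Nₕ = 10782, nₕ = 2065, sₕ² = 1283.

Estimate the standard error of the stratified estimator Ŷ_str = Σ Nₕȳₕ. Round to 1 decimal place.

Var(Ŷ_str) = Σₕ Nₕ²(1 − fₕ)sₕ²/nₕ.
Medium: 18445²·(1 − 3344/18445)·478.7/3344 = 3.987324 × 10^7.
Large: 10782²·(1 − 2065/10782)·1283/2065 = 5.8394638 × 10^7.
Sum = 9.8267878 × 10^7.
SE = √(9.8267878 × 10^7) = 9913.0.

9913.0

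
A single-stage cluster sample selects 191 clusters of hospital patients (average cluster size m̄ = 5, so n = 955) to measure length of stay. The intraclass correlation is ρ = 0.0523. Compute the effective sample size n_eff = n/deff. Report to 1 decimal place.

789.8

deff = 1 + (5 − 1)·0.0523 = 1 + 0.2092 = 1.2092.
n_eff = 955 / 1.2092 = 789.8.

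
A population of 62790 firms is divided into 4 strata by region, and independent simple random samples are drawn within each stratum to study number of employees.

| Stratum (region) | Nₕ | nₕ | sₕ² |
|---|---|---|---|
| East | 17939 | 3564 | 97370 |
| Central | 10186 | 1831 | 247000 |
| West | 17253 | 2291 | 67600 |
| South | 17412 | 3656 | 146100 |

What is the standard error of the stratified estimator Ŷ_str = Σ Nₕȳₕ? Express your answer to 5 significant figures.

Var(Ŷ_str) = Σₕ Nₕ²(1 − fₕ)sₕ²/nₕ.
East: 17939²·(1 − 3564/17939)·97370/3564 = 7.0452038 × 10^9.
Central: 10186²·(1 − 1831/10186)·247000/1831 = 1.1480445 × 10^10.
West: 17253²·(1 − 2291/17253)·67600/2291 = 7.6168584 × 10^9.
South: 17412²·(1 − 3656/17412)·146100/3656 = 9.5716069 × 10^9.
Sum = 3.5714114 × 10^10.
SE = √(3.5714114 × 10^10) = 188980.

188980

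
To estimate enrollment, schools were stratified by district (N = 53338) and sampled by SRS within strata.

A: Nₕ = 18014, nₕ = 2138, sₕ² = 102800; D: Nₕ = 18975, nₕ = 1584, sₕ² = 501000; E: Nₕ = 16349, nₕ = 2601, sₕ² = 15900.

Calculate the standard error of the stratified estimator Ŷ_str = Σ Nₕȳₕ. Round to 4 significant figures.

345700

Var(Ŷ_str) = Σₕ Nₕ²(1 − fₕ)sₕ²/nₕ.
A: 18014²·(1 − 2138/18014)·102800/2138 = 1.3751075 × 10^10.
D: 18975²·(1 − 1584/18975)·501000/1584 = 1.0437317 × 10^11.
E: 16349²·(1 − 2601/16349)·15900/2601 = 1.3740024 × 10^9.
Sum = 1.1949825 × 10^11.
SE = √(1.1949825 × 10^11) = 345700.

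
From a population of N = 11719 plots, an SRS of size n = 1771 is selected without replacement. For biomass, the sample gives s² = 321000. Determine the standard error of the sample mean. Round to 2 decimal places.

12.40

Under SRS without replacement, Var(ȳ) = (1 − f)·s²/n with f = n/N = 1771/11719 = 0.15112211.
Var(ȳ) = (1 − 0.15112211)·321000/1771 = 0.84887789·181.25353 = 153.86211.
SE(ȳ) = √(153.86211) = 12.40.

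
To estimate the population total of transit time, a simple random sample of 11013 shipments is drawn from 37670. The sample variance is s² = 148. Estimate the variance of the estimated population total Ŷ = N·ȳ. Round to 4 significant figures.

1.349 × 10^7

Var(Ŷ) = N²·Var(ȳ) = N²·(1 − n/N)·s²/n.
f = 11013/37670 = 0.29235466; Var(ȳ) = 0.70764534·148/11013 = 0.0095098075.
Var(Ŷ) = 37670² · 0.0095098075 = 1.3494692 × 10^7.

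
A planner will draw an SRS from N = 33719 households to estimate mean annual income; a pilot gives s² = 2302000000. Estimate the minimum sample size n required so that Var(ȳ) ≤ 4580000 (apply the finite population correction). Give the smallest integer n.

Without fpc, n₀ = s²/D = 2302000000/4580000 = 502.6201.
With fpc, (1 − n/N)·s²/n ≤ D requires n ≥ n₀/(1 + n₀/N) = 502.6201/(1 + 502.6201/33719) = 495.2380.
Rounding up, n = 496.

496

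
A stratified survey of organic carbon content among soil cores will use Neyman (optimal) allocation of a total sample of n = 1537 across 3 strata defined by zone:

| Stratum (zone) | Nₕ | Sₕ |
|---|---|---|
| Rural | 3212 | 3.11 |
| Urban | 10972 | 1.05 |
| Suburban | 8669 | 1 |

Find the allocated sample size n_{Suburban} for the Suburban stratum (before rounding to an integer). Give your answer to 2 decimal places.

441.51

Neyman allocation: nₕ = n·NₕSₕ / Σⱼ NⱼSⱼ.
Σ NⱼSⱼ = 3212·3.11 + 10972·1.05 + 8669·1 = 30178.92.
n_{Suburban} = 1537·8669·1 / 30178.92 = 441.51.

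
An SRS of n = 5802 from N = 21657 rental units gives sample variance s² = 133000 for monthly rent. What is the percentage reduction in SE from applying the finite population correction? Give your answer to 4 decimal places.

f = n/N = 5802/21657 = 0.26790414.
SE_no-fpc = √(s²/n) = 4.7878106; SE_fpc = √((1−f)s²/n) = 4.0965752.
Ratio = √(1−f) = 0.85562600. Reduction = 100·(1 − 0.85562600) = 14.4374%.

14.4374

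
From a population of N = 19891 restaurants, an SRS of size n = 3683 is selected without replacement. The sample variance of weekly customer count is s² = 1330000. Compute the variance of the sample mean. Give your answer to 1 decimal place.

Under SRS without replacement, Var(ȳ) = (1 − f)·s²/n with f = n/N = 3683/19891 = 0.18515912.
Var(ȳ) = (1 − 0.18515912)·1330000/3683 = 0.81484088·361.11865 = 294.25424.

294.3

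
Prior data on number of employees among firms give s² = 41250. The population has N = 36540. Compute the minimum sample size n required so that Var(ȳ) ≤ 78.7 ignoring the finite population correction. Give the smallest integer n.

525

Without fpc, n₀ = s²/D = 41250/78.7 = 524.1423.
Rounding up, n = 525.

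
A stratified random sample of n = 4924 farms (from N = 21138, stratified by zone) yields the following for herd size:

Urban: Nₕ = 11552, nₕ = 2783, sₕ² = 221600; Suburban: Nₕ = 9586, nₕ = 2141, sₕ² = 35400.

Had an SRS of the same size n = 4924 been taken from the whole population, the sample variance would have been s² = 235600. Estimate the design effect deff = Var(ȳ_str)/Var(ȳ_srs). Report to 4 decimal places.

0.5638

Var(ȳ_str) = Σ Wₕ²(1−fₕ)sₕ²/nₕ with Wₕ = Nₕ/21138:
  Urban: (11552/21138)²·(1−2783/11552)·221600/2783 = 18.052444
  Suburban: (9586/21138)²·(1−2141/9586)·35400/2141 = 2.6409546
  → Var(ȳ_str) = 20.693399.
Var(ȳ_srs) = (1 − 4924/21138)·235600/4924 = 36.701475.
deff = 20.693399 / 36.701475 = 0.5638.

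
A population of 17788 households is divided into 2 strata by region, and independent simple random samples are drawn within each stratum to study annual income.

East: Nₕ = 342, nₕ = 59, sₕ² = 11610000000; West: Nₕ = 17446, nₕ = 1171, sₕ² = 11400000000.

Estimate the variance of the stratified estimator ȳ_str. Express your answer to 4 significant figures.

8.796 × 10^6

Var(ȳ_str) = Σₕ Wₕ²(1 − fₕ)sₕ²/nₕ with Wₕ = Nₕ/N, N = 17788.
East: Wₕ = 0.01922644; term = 0.01922644²·(1 − 0.17251462)·11610000000/59 = 60191.963.
West: Wₕ = 0.98077356; term = 0.98077356²·(1 − 0.06712140)·11400000000/1171 = 8.7359589 × 10^6.
Sum = 8.7961509 × 10^6.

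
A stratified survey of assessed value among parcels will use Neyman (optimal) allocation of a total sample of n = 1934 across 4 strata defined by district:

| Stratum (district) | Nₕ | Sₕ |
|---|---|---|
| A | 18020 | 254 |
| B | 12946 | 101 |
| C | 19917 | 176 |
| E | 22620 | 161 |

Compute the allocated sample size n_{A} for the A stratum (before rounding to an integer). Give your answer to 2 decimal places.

679.27

Neyman allocation: nₕ = n·NₕSₕ / Σⱼ NⱼSⱼ.
Σ NⱼSⱼ = 18020·254 + 12946·101 + 19917·176 + 22620·161 = 1.3031838 × 10^7.
n_{A} = 1934·18020·254 / (1.3031838 × 10^7) = 679.27.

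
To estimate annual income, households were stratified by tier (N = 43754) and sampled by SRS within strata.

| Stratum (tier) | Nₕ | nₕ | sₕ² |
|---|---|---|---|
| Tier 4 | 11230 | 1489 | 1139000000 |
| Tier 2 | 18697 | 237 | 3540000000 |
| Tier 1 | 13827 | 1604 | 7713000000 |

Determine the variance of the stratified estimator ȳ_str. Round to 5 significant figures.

Var(ȳ_str) = Σₕ Wₕ²(1 − fₕ)sₕ²/nₕ with Wₕ = Nₕ/N, N = 43754.
Tier 4: Wₕ = 0.25666225; term = 0.25666225²·(1 − 0.13259127)·1139000000/1489 = 43709.597.
Tier 2: Wₕ = 0.42732093; term = 0.42732093²·(1 − 0.01267583)·3540000000/237 = 2.6929173 × 10^6.
Tier 1: Wₕ = 0.31601682; term = 0.31601682²·(1 − 0.11600492)·7713000000/1604 = 424511.26.
Sum = 3.1611382 × 10^6.

3.1611 × 10^6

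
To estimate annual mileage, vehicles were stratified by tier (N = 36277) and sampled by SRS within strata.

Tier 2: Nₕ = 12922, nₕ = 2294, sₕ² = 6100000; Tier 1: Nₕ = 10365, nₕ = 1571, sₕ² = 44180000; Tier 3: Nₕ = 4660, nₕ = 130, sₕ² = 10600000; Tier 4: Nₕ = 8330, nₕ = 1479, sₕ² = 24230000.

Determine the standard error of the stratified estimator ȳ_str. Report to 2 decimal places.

Var(ȳ_str) = Σₕ Wₕ²(1 − fₕ)sₕ²/nₕ with Wₕ = Nₕ/N, N = 36277.
Tier 2: Wₕ = 0.35620366; term = 0.35620366²·(1 − 0.17752670)·6100000/2294 = 277.49488.
Tier 1: Wₕ = 0.28571822; term = 0.28571822²·(1 − 0.15156778)·44180000/1571 = 1947.7919.
Tier 3: Wₕ = 0.12845605; term = 0.12845605²·(1 − 0.02789700)·10600000/130 = 1307.9282.
Tier 4: Wₕ = 0.22962207; term = 0.22962207²·(1 − 0.17755102)·24230000/1479 = 710.43031.
Sum = 4243.6453.
SE = √(4243.6453) = 65.14.

65.14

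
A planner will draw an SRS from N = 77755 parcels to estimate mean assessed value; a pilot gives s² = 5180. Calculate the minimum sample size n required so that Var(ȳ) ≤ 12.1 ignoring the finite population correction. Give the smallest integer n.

429

Without fpc, n₀ = s²/D = 5180/12.1 = 428.0992.
Rounding up, n = 429.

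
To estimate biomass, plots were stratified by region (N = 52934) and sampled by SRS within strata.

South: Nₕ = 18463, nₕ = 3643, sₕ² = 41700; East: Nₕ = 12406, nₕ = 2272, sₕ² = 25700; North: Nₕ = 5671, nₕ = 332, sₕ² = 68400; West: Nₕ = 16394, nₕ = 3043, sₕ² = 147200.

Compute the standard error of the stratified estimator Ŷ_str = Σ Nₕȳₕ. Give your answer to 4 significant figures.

146200

Var(Ŷ_str) = Σₕ Nₕ²(1 − fₕ)sₕ²/nₕ.
South: 18463²·(1 − 3643/18463)·41700/3643 = 3.1320404 × 10^9.
East: 12406²·(1 − 2272/12406)·25700/2272 = 1.422124 × 10^9.
North: 5671²·(1 − 332/5671)·68400/332 = 6.2378882 × 10^9.
West: 16394²·(1 − 3043/16394)·147200/3043 = 1.0587772 × 10^10.
Sum = 2.1379825 × 10^10.
SE = √(2.1379825 × 10^10) = 146200.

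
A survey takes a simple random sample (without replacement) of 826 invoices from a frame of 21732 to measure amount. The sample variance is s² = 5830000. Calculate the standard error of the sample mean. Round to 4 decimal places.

82.4005

Under SRS without replacement, Var(ȳ) = (1 − f)·s²/n with f = n/N = 826/21732 = 0.03800847.
Var(ȳ) = (1 − 0.03800847)·5830000/826 = 0.96199153·7058.1114 = 6789.8434.
SE(ȳ) = √(6789.8434) = 82.4005.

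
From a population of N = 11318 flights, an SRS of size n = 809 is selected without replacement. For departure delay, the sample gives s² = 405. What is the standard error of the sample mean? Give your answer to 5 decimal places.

Under SRS without replacement, Var(ȳ) = (1 − f)·s²/n with f = n/N = 809/11318 = 0.07147906.
Var(ȳ) = (1 − 0.07147906)·405/809 = 0.92852094·0.50061805 = 0.46483434.
SE(ȳ) = √(0.46483434) = 0.68179.

0.68179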